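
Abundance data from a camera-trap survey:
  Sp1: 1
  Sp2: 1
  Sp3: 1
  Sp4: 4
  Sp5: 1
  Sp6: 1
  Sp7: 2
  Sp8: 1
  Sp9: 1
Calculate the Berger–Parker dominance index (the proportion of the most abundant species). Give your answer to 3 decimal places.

Total N = 1+1+1+4+1+1+2+1+1 = 13, so the proportions are 0.07692, 0.07692, 0.07692, 0.30769, 0.07692, 0.07692, 0.15385, 0.07692, 0.07692 (working shown to 5 dp, full precision carried).
The largest proportion is 0.30769, i.e. d = 0.308 to 3 decimal places.

0.308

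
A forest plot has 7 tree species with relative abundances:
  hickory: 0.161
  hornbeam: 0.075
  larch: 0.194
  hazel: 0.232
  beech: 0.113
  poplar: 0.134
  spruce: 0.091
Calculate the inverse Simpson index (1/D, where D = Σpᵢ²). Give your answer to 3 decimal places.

D = 0.161² + 0.075² + 0.194² + 0.232² + 0.113² + 0.134² + 0.091² = 0.0259210 + 0.0056250 + 0.0376360 + 0.0538240 + 0.0127690 + 0.0179560 + 0.0082810 = 0.1620120 (working shown to 7 dp, full precision carried).
So 1/D = 6.17238, i.e. 6.172 to 3 decimal places.

6.172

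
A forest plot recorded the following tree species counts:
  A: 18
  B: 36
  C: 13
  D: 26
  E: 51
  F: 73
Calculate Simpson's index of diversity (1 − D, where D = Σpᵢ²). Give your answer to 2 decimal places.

0.78

Total N = 18+36+13+26+51+73 = 217, so the proportions are 0.0829, 0.1659, 0.0599, 0.1198, 0.235, 0.3364 (working shown to 4 dp, full precision carried).
D = 0.0829² + 0.1659² + 0.0599² + 0.1198² + 0.235² + 0.3364² = 0.0069 + 0.0275 + 0.0036 + 0.0144 + 0.0552 + 0.1132 = 0.2208.
So 1 − D = 0.7792, i.e. 0.78 to 2 decimal places.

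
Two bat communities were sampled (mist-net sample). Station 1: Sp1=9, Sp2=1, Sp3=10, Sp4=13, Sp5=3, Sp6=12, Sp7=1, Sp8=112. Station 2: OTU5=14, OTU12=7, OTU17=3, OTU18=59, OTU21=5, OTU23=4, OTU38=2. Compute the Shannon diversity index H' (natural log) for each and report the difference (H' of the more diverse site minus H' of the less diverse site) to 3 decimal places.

Station 1: N=161, proportions 0.0559, 0.00621, 0.06211, 0.08075, 0.01863, 0.07453, 0.00621, 0.69565, giving H' = 1.12034 (working shown to 5 dp, full precision carried).
Station 2: N=94, proportions 0.14894, 0.07447, 0.03191, 0.62766, 0.05319, 0.04255, 0.02128, giving H' = 1.25162.
Difference = |1.12034 − 1.25162| = 0.13128, i.e. 0.131 to 3 decimal places.

0.131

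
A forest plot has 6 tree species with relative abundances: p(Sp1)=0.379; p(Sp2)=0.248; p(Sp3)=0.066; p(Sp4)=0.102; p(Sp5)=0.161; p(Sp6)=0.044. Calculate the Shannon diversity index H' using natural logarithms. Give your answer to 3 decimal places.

Each pᵢ ln pᵢ term (working shown to 5 dp, full precision carried): 0.379×(-0.97022)=-0.36771, 0.248×(-1.39433)=-0.34579, 0.066×(-2.71810)=-0.17939, 0.102×(-2.28278)=-0.23284, 0.161×(-1.82635)=-0.29404, 0.044×(-3.12357)=-0.13744.
Sum = -1.55722, so H' = 1.557.

1.557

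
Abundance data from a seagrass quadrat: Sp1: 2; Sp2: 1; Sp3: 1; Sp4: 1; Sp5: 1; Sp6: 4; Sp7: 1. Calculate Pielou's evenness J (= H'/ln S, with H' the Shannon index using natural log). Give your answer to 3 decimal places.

0.908

Total N = 2+1+1+1+1+4+1 = 11, so the proportions are 0.18182, 0.09091, 0.09091, 0.09091, 0.09091, 0.36364, 0.09091 (working shown to 5 dp, full precision carried).
H' = −Σ pᵢ ln pᵢ = −((-0.30995) + (-0.21799) + (-0.21799) + (-0.21799) + (-0.21799) + (-0.36785) + (-0.21799)) = 1.76776.
With S = 7 species, ln S = 1.94591, so J = 1.76776/1.94591 = 0.90845, i.e. 0.908 to 3 decimal places.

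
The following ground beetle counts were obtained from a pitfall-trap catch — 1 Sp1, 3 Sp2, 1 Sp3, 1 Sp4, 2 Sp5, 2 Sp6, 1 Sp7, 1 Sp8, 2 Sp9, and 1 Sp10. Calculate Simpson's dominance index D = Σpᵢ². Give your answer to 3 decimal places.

Total N = 1+3+1+1+2+2+1+1+2+1 = 15, so the proportions are 0.06667, 0.2, 0.06667, 0.06667, 0.13333, 0.13333, 0.06667, 0.06667, 0.13333, 0.06667 (working shown to 5 dp, full precision carried).
D = 0.06667² + 0.2² + 0.06667² + 0.06667² + 0.13333² + 0.13333² + 0.06667² + 0.06667² + 0.13333² + 0.06667² = 0.00444 + 0.04000 + 0.00444 + 0.00444 + 0.01778 + 0.01778 + 0.00444 + 0.00444 + 0.01778 + 0.00444 = 0.12000.
To 3 decimal places, D = 0.120.

0.120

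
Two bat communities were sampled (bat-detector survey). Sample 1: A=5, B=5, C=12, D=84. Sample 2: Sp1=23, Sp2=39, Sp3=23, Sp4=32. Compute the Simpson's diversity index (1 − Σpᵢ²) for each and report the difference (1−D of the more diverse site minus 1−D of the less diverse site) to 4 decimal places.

Sample 1: N=106, proportions 0.04717, 0.04717, 0.113208, 0.792453, giving 1−D = 0.354753 (working shown to 6 dp, full precision carried).
Sample 2: N=117, proportions 0.196581, 0.333333, 0.196581, 0.273504, giving 1−D = 0.736796.
Difference = |0.354753 − 0.736796| = 0.382043, i.e. 0.3820 to 4 decimal places.

0.3820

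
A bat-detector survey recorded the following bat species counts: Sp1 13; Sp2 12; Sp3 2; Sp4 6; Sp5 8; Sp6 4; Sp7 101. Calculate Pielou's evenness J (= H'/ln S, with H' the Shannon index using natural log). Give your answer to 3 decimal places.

Total N = 13+12+2+6+8+4+101 = 146, so the proportions are 0.08904, 0.08219, 0.0137, 0.0411, 0.05479, 0.0274, 0.69178 (working shown to 5 dp, full precision carried).
H' = −Σ pᵢ ln pᵢ = −((-0.21536) + (-0.20537) + (-0.05877) + (-0.13117) + (-0.15913) + (-0.09856) + (-0.25491)) = 1.12328.
With S = 7 species, ln S = 1.94591, so J = 1.12328/1.94591 = 0.57725, i.e. 0.577 to 3 decimal places.

0.577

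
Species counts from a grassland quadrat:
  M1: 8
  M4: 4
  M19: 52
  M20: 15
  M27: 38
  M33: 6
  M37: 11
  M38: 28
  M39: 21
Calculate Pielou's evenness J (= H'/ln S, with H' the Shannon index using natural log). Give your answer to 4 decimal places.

Total N = 8+4+52+15+38+6+11+28+21 = 183, so the proportions are 0.043716, 0.021858, 0.284153, 0.081967, 0.20765, 0.032787, 0.060109, 0.153005, 0.114754 (working shown to 6 dp, full precision carried).
H' = −Σ pᵢ ln pᵢ = −((-0.136833) + (-0.083567) + (-0.357533) + (-0.205036) + (-0.326405) + (-0.112057) + (-0.169003) + (-0.287234) + (-0.248438)) = 1.926106.
With S = 9 species, ln S = 2.197225, so J = 1.926106/2.197225 = 0.876609, i.e. 0.8766 to 4 decimal places.

0.8766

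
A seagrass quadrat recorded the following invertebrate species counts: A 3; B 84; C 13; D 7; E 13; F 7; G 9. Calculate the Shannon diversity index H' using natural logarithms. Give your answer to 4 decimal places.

Total N = 3+84+13+7+13+7+9 = 136, so the proportions are 0.022059, 0.617647, 0.095588, 0.051471, 0.095588, 0.051471, 0.066176 (working shown to 6 dp, full precision carried).
Each pᵢ ln pᵢ term: 0.022059×(-3.814043)=-0.084133, 0.617647×(-0.481838)=-0.297606, 0.095588×(-2.347706)=-0.224413, 0.051471×(-2.966745)=-0.152700, 0.095588×(-2.347706)=-0.224413, 0.051471×(-2.966745)=-0.152700, 0.066176×(-2.715430)=-0.179698.
Sum = -1.315663, so H' = 1.3157.

1.3157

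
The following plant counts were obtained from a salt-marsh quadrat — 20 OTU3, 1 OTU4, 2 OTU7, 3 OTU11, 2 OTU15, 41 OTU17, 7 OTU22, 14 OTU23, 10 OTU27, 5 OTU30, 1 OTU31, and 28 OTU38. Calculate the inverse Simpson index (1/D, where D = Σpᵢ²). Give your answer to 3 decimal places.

5.518

Total N = 20+1+2+3+2+41+7+14+10+5+1+28 = 134, so the proportions are 0.1492537, 0.0074627, 0.0149254, 0.0223881, 0.0149254, 0.3059701, 0.0522388, 0.1044776, 0.0746269, 0.0373134, 0.0074627, 0.2089552 (working shown to 7 dp, full precision carried).
D = 0.1492537² + 0.0074627² + 0.0149254² + 0.0223881² + 0.0149254² + 0.3059701² + 0.0522388² + 0.1044776² + 0.0746269² + 0.0373134² + 0.0074627² + 0.2089552² = 0.0222767 + 0.0000557 + 0.0002228 + 0.0005012 + 0.0002228 + 0.0936177 + 0.0027289 + 0.0109156 + 0.0055692 + 0.0013923 + 0.0000557 + 0.0436623 = 0.1812208.
So 1/D = 5.51813, i.e. 5.518 to 3 decimal places.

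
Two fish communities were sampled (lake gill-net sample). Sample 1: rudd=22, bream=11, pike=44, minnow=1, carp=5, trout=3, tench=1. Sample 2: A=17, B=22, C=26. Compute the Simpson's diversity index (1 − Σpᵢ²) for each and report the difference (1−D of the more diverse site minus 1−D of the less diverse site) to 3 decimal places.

Sample 1: N=87, proportions 0.25287, 0.12644, 0.50575, 0.01149, 0.05747, 0.03448, 0.01149, giving 1−D = 0.65953 (working shown to 5 dp, full precision carried).
Sample 2: N=65, proportions 0.26154, 0.33846, 0.4, giving 1−D = 0.65704.
Difference = |0.65953 − 0.65704| = 0.00249, i.e. 0.002 to 3 decimal places.

0.002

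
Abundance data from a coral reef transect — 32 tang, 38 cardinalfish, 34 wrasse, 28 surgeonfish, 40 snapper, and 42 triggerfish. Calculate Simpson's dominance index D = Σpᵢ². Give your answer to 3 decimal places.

0.170

Total N = 32+38+34+28+40+42 = 214, so the proportions are 0.14953, 0.17757, 0.15888, 0.13084, 0.18692, 0.19626 (working shown to 5 dp, full precision carried).
D = 0.14953² + 0.17757² + 0.15888² + 0.13084² + 0.18692² + 0.19626² = 0.02236 + 0.03153 + 0.02524 + 0.01712 + 0.03494 + 0.03852 = 0.16971.
To 3 decimal places, D = 0.170.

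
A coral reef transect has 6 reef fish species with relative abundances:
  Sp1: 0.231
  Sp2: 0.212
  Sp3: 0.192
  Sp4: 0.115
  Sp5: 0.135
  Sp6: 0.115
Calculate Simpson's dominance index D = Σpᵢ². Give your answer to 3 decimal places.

D = 0.231² + 0.212² + 0.192² + 0.115² + 0.135² + 0.115² = 0.05336 + 0.04494 + 0.03686 + 0.01323 + 0.01823 + 0.01323 = 0.17984 (working shown to 5 dp, full precision carried).
To 3 decimal places, D = 0.180.

0.180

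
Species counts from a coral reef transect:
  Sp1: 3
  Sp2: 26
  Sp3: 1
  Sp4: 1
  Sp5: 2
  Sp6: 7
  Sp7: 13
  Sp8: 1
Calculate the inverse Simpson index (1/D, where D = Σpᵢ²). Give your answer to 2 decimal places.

3.20

Total N = 3+26+1+1+2+7+13+1 = 54, so the proportions are 0.055556, 0.481481, 0.018519, 0.018519, 0.037037, 0.12963, 0.240741, 0.018519 (working shown to 6 dp, full precision carried).
D = 0.055556² + 0.481481² + 0.018519² + 0.018519² + 0.037037² + 0.12963² + 0.240741² + 0.018519² = 0.003086 + 0.231824 + 0.000343 + 0.000343 + 0.001372 + 0.016804 + 0.057956 + 0.000343 = 0.312071.
So 1/D = 3.2044, i.e. 3.20 to 2 decimal places.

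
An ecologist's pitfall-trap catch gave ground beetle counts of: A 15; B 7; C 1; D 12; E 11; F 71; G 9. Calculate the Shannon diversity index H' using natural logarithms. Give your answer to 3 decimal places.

1.401

Total N = 15+7+1+12+11+71+9 = 126, so the proportions are 0.11905, 0.05556, 0.00794, 0.09524, 0.0873, 0.56349, 0.07143 (working shown to 5 dp, full precision carried).
Each pᵢ ln pᵢ term: 0.11905×(-2.12823)=-0.25336, 0.05556×(-2.89037)=-0.16058, 0.00794×(-4.83628)=-0.03838, 0.09524×(-2.35138)=-0.22394, 0.0873×(-2.43839)=-0.21288, 0.56349×(-0.57360)=-0.32322, 0.07143×(-2.63906)=-0.18850.
Sum = -1.40086, so H' = 1.401.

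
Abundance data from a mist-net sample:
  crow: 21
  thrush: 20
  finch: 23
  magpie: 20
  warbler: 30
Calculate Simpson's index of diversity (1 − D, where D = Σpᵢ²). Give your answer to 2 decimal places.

Total N = 21+20+23+20+30 = 114, so the proportions are 0.1842, 0.1754, 0.2018, 0.1754, 0.2632 (working shown to 4 dp, full precision carried).
D = 0.1842² + 0.1754² + 0.2018² + 0.1754² + 0.2632² = 0.0339 + 0.0308 + 0.0407 + 0.0308 + 0.0693 = 0.2054.
So 1 − D = 0.7946, i.e. 0.79 to 2 decimal places.

0.79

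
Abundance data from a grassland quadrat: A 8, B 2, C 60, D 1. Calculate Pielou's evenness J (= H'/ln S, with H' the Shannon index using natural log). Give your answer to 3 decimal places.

0.396

Total N = 8+2+60+1 = 71, so the proportions are 0.11268, 0.02817, 0.84507, 0.01408 (working shown to 5 dp, full precision carried).
H' = −Σ pᵢ ln pᵢ = −((-0.24600) + (-0.10055) + (-0.14226) + (-0.06004)) = 0.54884.
With S = 4 species, ln S = 1.38629, so J = 0.54884/1.38629 = 0.39591, i.e. 0.396 to 3 decimal places.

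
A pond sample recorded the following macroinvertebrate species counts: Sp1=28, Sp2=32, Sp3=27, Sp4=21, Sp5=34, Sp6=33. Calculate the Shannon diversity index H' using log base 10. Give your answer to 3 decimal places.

0.773

Total N = 28+32+27+21+34+33 = 175, so the proportions are 0.16, 0.18286, 0.15429, 0.12, 0.19429, 0.18857 (working shown to 5 dp, full precision carried).
Each pᵢ log₁₀ pᵢ term: 0.16×(-0.79588)=-0.12734, 0.18286×(-0.73789)=-0.13493, 0.15429×(-0.81167)=-0.12523, 0.12×(-0.92082)=-0.11050, 0.19429×(-0.71156)=-0.13825, 0.18857×(-0.72452)=-0.13662.
Sum = -0.77287, so H' = 0.773.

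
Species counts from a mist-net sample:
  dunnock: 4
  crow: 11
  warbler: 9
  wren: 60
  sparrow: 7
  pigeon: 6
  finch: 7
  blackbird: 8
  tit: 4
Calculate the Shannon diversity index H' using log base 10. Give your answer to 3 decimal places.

Total N = 4+11+9+60+7+6+7+8+4 = 116, so the proportions are 0.03448, 0.09483, 0.07759, 0.51724, 0.06034, 0.05172, 0.06034, 0.06897, 0.03448 (working shown to 5 dp, full precision carried).
Each pᵢ log₁₀ pᵢ term: 0.03448×(-1.46240)=-0.05043, 0.09483×(-1.02307)=-0.09701, 0.07759×(-1.11022)=-0.08614, 0.51724×(-0.28631)=-0.14809, 0.06034×(-1.21936)=-0.07358, 0.05172×(-1.28631)=-0.06653, 0.06034×(-1.21936)=-0.07358, 0.06897×(-1.16137)=-0.08009, 0.03448×(-1.46240)=-0.05043.
Sum = -0.72589, so H' = 0.726.

0.726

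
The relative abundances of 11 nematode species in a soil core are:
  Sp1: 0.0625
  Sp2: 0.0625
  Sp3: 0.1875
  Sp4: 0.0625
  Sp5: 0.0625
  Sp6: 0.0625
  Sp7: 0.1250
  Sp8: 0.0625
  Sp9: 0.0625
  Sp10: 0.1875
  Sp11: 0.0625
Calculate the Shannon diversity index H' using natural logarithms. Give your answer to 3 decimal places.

2.274

Each pᵢ ln pᵢ term (working shown to 5 dp, full precision carried): 0.0625×(-2.77259)=-0.17329, 0.0625×(-2.77259)=-0.17329, 0.1875×(-1.67398)=-0.31387, 0.0625×(-2.77259)=-0.17329, 0.0625×(-2.77259)=-0.17329, 0.0625×(-2.77259)=-0.17329, 0.125×(-2.07944)=-0.25993, 0.0625×(-2.77259)=-0.17329, 0.0625×(-2.77259)=-0.17329, 0.1875×(-1.67398)=-0.31387, 0.0625×(-2.77259)=-0.17329.
Sum = -2.27397, so H' = 2.274.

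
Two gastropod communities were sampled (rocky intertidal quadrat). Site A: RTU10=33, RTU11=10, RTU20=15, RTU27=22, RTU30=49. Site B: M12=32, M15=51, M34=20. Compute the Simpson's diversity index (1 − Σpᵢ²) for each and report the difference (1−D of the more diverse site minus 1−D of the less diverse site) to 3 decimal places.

0.121

Site A: N=129, proportions 0.255814, 0.077519, 0.116279, 0.170543, 0.379845, giving 1−D = 0.741662 (working shown to 6 dp, full precision carried).
Site B: N=103, proportions 0.31068, 0.495146, 0.194175, giving 1−D = 0.620605.
Difference = |0.741662 − 0.620605| = 0.121057, i.e. 0.121 to 3 decimal places.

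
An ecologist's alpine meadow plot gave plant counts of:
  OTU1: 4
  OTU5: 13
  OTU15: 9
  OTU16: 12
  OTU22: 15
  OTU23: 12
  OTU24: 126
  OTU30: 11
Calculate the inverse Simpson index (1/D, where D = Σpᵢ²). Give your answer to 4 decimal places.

Total N = 4+13+9+12+15+12+126+11 = 202, so the proportions are 0.019802, 0.0643564, 0.0445545, 0.0594059, 0.0742574, 0.0594059, 0.6237624, 0.0544554 (working shown to 7 dp, full precision carried).
D = 0.019802² + 0.0643564² + 0.0445545² + 0.0594059² + 0.0742574² + 0.0594059² + 0.6237624² + 0.0544554² = 0.0003921 + 0.0041418 + 0.0019851 + 0.0035291 + 0.0055142 + 0.0035291 + 0.3890795 + 0.0029654 = 0.4111362.
So 1/D = 2.432284, i.e. 2.4323 to 4 decimal places.

2.4323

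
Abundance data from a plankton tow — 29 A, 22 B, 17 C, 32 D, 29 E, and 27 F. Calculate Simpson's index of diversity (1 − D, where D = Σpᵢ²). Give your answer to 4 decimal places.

Total N = 29+22+17+32+29+27 = 156, so the proportions are 0.185897, 0.141026, 0.108974, 0.205128, 0.185897, 0.173077 (working shown to 6 dp, full precision carried).
D = 0.185897² + 0.141026² + 0.108974² + 0.205128² + 0.185897² + 0.173077² = 0.034558 + 0.019888 + 0.011875 + 0.042078 + 0.034558 + 0.029956 = 0.172913.
So 1 − D = 0.827087, i.e. 0.8271 to 4 decimal places.

0.8271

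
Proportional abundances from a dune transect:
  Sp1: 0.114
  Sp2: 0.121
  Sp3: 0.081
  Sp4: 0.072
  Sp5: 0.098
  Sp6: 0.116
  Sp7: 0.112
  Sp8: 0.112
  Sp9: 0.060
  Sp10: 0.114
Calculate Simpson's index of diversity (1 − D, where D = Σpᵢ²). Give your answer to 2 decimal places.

0.90

D = 0.114² + 0.121² + 0.081² + 0.072² + 0.098² + 0.116² + 0.112² + 0.112² + 0.06² + 0.114² = 0.0130 + 0.0146 + 0.0066 + 0.0052 + 0.0096 + 0.0135 + 0.0125 + 0.0125 + 0.0036 + 0.0130 = 0.1041 (working shown to 4 dp, full precision carried).
So 1 − D = 0.8959, i.e. 0.90 to 2 decimal places.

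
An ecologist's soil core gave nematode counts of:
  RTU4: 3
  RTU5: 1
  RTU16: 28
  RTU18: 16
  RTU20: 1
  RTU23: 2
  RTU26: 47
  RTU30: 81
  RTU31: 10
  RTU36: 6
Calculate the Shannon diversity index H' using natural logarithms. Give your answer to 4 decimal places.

1.6164

Total N = 3+1+28+16+1+2+47+81+10+6 = 195, so the proportions are 0.015385, 0.005128, 0.14359, 0.082051, 0.005128, 0.010256, 0.241026, 0.415385, 0.051282, 0.030769 (working shown to 6 dp, full precision carried).
Each pᵢ ln pᵢ term: 0.015385×(-4.174387)=-0.064221, 0.005128×(-5.273000)=-0.027041, 0.14359×(-1.940795)=-0.278678, 0.082051×(-2.500411)=-0.205162, 0.005128×(-5.273000)=-0.027041, 0.010256×(-4.579852)=-0.046973, 0.241026×(-1.422852)=-0.342944, 0.415385×(-0.878550)=-0.364936, 0.051282×(-2.970414)=-0.152329, 0.030769×(-3.481240)=-0.107115.
Sum = -1.616441, so H' = 1.6164.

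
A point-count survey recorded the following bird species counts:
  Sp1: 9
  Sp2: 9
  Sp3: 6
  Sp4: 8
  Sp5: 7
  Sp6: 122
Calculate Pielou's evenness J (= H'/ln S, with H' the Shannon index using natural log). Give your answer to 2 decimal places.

0.53

Total N = 9+9+6+8+7+122 = 161, so the proportions are 0.0559, 0.0559, 0.0373, 0.0497, 0.0435, 0.7578 (working shown to 4 dp, full precision carried).
H' = −Σ pᵢ ln pᵢ = −((-0.1612) + (-0.1612) + (-0.1226) + (-0.1492) + (-0.1363) + (-0.2102)) = 0.9407.
With S = 6 species, ln S = 1.7918, so J = 0.9407/1.7918 = 0.5250, i.e. 0.53 to 2 decimal places.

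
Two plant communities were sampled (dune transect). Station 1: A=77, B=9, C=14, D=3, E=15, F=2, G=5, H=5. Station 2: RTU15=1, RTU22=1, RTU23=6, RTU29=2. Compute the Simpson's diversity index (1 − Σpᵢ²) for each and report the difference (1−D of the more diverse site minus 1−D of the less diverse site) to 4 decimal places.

0.0357

Station 1: N=130, proportions 0.592308, 0.069231, 0.107692, 0.023077, 0.115385, 0.015385, 0.038462, 0.038462, giving 1−D = 0.615740 (working shown to 6 dp, full precision carried).
Station 2: N=10, proportions 0.1, 0.1, 0.6, 0.2, giving 1−D = 0.580000.
Difference = |0.615740 − 0.580000| = 0.035740, i.e. 0.0357 to 4 decimal places.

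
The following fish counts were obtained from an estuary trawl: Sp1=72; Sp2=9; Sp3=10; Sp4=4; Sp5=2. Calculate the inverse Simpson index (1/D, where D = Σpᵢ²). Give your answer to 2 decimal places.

1.75

Total N = 72+9+10+4+2 = 97, so the proportions are 0.74227, 0.09278, 0.10309, 0.04124, 0.02062 (working shown to 5 dp, full precision carried).
D = 0.74227² + 0.09278² + 0.10309² + 0.04124² + 0.02062² = 0.55096 + 0.00861 + 0.01063 + 0.00170 + 0.00043 = 0.57232.
So 1/D = 1.7473, i.e. 1.75 to 2 decimal places.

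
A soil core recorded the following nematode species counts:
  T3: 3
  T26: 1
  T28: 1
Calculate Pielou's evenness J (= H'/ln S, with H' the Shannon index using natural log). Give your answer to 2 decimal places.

0.86

Total N = 3+1+1 = 5, so the proportions are 0.6, 0.2, 0.2 (working shown to 5 dp, full precision carried).
H' = −Σ pᵢ ln pᵢ = −((-0.30650) + (-0.32189) + (-0.32189)) = 0.95027.
With S = 3 species, ln S = 1.09861, so J = 0.95027/1.09861 = 0.86497, i.e. 0.86 to 2 decimal places.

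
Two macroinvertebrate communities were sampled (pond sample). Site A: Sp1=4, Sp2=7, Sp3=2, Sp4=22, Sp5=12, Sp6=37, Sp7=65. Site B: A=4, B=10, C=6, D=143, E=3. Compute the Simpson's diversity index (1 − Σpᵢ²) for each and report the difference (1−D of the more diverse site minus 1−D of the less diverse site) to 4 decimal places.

Site A: N=149, proportions 0.0268456, 0.0469799, 0.0134228, 0.147651, 0.0805369, 0.2483221, 0.4362416, giving 1−D = 0.7166344 (working shown to 7 dp, full precision carried).
Site B: N=166, proportions 0.0240964, 0.060241, 0.0361446, 0.8614458, 0.0180723, giving 1−D = 0.2520685.
Difference = |0.7166344 − 0.2520685| = 0.4645659, i.e. 0.4646 to 4 decimal places.

0.4646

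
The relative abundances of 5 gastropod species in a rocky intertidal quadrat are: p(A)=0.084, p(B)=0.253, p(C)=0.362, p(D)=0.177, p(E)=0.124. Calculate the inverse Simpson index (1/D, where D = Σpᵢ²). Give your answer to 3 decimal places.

4.019

D = 0.084² + 0.253² + 0.362² + 0.177² + 0.124² = 0.0070560 + 0.0640090 + 0.1310440 + 0.0313290 + 0.0153760 = 0.2488140 (working shown to 7 dp, full precision carried).
So 1/D = 4.01907, i.e. 4.019 to 3 decimal places.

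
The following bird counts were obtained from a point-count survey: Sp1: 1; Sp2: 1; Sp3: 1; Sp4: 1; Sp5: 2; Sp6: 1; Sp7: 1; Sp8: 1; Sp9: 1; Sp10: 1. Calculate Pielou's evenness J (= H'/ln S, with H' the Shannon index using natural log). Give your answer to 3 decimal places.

0.987

Total N = 1+1+1+1+2+1+1+1+1+1 = 11, so the proportions are 0.09091, 0.09091, 0.09091, 0.09091, 0.18182, 0.09091, 0.09091, 0.09091, 0.09091, 0.09091 (working shown to 5 dp, full precision carried).
H' = −Σ pᵢ ln pᵢ = −((-0.21799) + (-0.21799) + (-0.21799) + (-0.21799) + (-0.30995) + (-0.21799) + (-0.21799) + (-0.21799) + (-0.21799) + (-0.21799)) = 2.27187.
With S = 10 species, ln S = 2.30259, so J = 2.27187/2.30259 = 0.98666, i.e. 0.987 to 3 decimal places.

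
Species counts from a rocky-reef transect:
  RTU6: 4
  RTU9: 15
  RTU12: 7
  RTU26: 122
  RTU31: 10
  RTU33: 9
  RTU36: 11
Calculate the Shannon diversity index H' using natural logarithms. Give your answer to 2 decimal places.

1.16

Total N = 4+15+7+122+10+9+11 = 178, so the proportions are 0.0225, 0.0843, 0.0393, 0.6854, 0.0562, 0.0506, 0.0618 (working shown to 4 dp, full precision carried).
Each pᵢ ln pᵢ term: 0.0225×(-3.7955)=-0.0853, 0.0843×(-2.4737)=-0.2085, 0.0393×(-3.2359)=-0.1273, 0.6854×(-0.3778)=-0.2589, 0.0562×(-2.8792)=-0.1618, 0.0506×(-2.9846)=-0.1509, 0.0618×(-2.7839)=-0.1720.
Sum = -1.1646, so H' = 1.16.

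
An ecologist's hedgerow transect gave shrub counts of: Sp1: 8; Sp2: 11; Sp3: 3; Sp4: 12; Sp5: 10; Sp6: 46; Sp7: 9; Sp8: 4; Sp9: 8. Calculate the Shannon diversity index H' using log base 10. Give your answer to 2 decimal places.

Total N = 8+11+3+12+10+46+9+4+8 = 111, so the proportions are 0.0721, 0.0991, 0.027, 0.1081, 0.0901, 0.4144, 0.0811, 0.036, 0.0721 (working shown to 4 dp, full precision carried).
Each pᵢ log₁₀ pᵢ term: 0.0721×(-1.1422)=-0.0823, 0.0991×(-1.0039)=-0.0995, 0.027×(-1.5682)=-0.0424, 0.1081×(-0.9661)=-0.1044, 0.0901×(-1.0453)=-0.0942, 0.4144×(-0.3826)=-0.1585, 0.0811×(-1.0911)=-0.0885, 0.036×(-1.4433)=-0.0520, 0.0721×(-1.1422)=-0.0823.
Sum = -0.8042, so H' = 0.80.

0.80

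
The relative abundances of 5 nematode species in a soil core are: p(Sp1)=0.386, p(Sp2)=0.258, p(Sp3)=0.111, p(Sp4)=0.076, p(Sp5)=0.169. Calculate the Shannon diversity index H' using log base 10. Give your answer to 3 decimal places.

Each pᵢ log₁₀ pᵢ term (working shown to 5 dp, full precision carried): 0.386×(-0.41341)=-0.15958, 0.258×(-0.58838)=-0.15180, 0.111×(-0.95468)=-0.10597, 0.076×(-1.11919)=-0.08506, 0.169×(-0.77211)=-0.13049.
Sum = -0.63289, so H' = 0.633.

0.633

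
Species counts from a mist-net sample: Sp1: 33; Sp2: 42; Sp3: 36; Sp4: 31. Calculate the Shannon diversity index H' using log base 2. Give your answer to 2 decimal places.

Total N = 33+42+36+31 = 142, so the proportions are 0.2324, 0.2958, 0.2535, 0.2183 (working shown to 4 dp, full precision carried).
Each pᵢ log₂ pᵢ term: 0.2324×(-2.1054)=-0.4893, 0.2958×(-1.7574)=-0.5198, 0.2535×(-1.9798)=-0.5019, 0.2183×(-2.1956)=-0.4793.
Sum = -1.9903, so H' = 1.99.

1.99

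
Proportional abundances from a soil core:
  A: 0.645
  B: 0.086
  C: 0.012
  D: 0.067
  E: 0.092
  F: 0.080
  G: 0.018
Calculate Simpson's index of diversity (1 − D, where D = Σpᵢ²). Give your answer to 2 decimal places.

D = 0.645² + 0.086² + 0.012² + 0.067² + 0.092² + 0.08² + 0.018² = 0.4160 + 0.0074 + 0.0001 + 0.0045 + 0.0085 + 0.0064 + 0.0003 = 0.4432 (working shown to 4 dp, full precision carried).
So 1 − D = 0.5568, i.e. 0.56 to 2 decimal places.

0.56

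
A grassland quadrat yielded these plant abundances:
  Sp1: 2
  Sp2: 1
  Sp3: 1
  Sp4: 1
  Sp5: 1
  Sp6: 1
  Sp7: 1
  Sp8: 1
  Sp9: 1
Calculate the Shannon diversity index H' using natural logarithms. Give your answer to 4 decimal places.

Total N = 2+1+1+1+1+1+1+1+1 = 10, so the proportions are 0.2, 0.1, 0.1, 0.1, 0.1, 0.1, 0.1, 0.1, 0.1 (working shown to 6 dp, full precision carried).
Each pᵢ ln pᵢ term: 0.2×(-1.609438)=-0.321888, 0.1×(-2.302585)=-0.230259, 0.1×(-2.302585)=-0.230259, 0.1×(-2.302585)=-0.230259, 0.1×(-2.302585)=-0.230259, 0.1×(-2.302585)=-0.230259, 0.1×(-2.302585)=-0.230259, 0.1×(-2.302585)=-0.230259, 0.1×(-2.302585)=-0.230259.
Sum = -2.163956, so H' = 2.1640.

2.1640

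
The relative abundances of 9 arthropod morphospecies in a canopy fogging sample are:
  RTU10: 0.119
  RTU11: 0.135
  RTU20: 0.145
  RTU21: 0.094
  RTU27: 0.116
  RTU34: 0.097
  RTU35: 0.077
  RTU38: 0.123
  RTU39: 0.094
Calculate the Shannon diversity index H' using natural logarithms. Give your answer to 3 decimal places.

Each pᵢ ln pᵢ term (working shown to 5 dp, full precision carried): 0.119×(-2.12863)=-0.25331, 0.135×(-2.00248)=-0.27033, 0.145×(-1.93102)=-0.28000, 0.094×(-2.36446)=-0.22226, 0.116×(-2.15417)=-0.24988, 0.097×(-2.33304)=-0.22631, 0.077×(-2.56395)=-0.19742, 0.123×(-2.09557)=-0.25776, 0.094×(-2.36446)=-0.22226.
Sum = -2.17953, so H' = 2.180.

2.180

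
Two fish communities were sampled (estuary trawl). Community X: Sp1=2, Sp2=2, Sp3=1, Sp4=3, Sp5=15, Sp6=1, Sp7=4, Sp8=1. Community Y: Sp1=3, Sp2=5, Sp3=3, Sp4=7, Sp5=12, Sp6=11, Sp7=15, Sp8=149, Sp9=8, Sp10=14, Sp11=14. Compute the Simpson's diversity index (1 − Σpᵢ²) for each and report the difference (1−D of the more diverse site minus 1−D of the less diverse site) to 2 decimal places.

Community X: N=29, proportions 0.069, 0.069, 0.0345, 0.1034, 0.5172, 0.0345, 0.1379, 0.0345, giving 1−D = 0.6897 (working shown to 4 dp, full precision carried).
Community Y: N=241, proportions 0.0124, 0.0207, 0.0124, 0.029, 0.0498, 0.0456, 0.0622, 0.6183, 0.0332, 0.0581, 0.0581, giving 1−D = 0.5999.
Difference = |0.6897 − 0.5999| = 0.0898, i.e. 0.09 to 2 decimal places.

0.09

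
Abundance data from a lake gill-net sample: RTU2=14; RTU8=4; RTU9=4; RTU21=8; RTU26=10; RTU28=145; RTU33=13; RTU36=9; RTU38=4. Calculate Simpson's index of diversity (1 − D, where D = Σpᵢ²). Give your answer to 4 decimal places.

Total N = 14+4+4+8+10+145+13+9+4 = 211, so the proportions are 0.066351, 0.018957, 0.018957, 0.037915, 0.047393, 0.687204, 0.061611, 0.042654, 0.018957 (working shown to 6 dp, full precision carried).
D = 0.066351² + 0.018957² + 0.018957² + 0.037915² + 0.047393² + 0.687204² + 0.061611² + 0.042654² + 0.018957² = 0.004402 + 0.000359 + 0.000359 + 0.001438 + 0.002246 + 0.472249 + 0.003796 + 0.001819 + 0.000359 = 0.487029.
So 1 − D = 0.512971, i.e. 0.5130 to 4 decimal places.

0.5130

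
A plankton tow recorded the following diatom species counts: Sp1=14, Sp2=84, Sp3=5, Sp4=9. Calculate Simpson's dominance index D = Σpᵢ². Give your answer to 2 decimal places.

Total N = 14+84+5+9 = 112, so the proportions are 0.125, 0.75, 0.0446, 0.0804 (working shown to 4 dp, full precision carried).
D = 0.125² + 0.75² + 0.0446² + 0.0804² = 0.0156 + 0.5625 + 0.0020 + 0.0065 = 0.5866.
To 2 decimal places, D = 0.59.

0.59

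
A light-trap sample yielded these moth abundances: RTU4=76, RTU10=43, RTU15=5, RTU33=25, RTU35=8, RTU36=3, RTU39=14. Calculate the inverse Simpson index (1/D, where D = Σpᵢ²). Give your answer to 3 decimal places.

Total N = 76+43+5+25+8+3+14 = 174, so the proportions are 0.4367816, 0.2471264, 0.0287356, 0.1436782, 0.045977, 0.0172414, 0.0804598 (working shown to 7 dp, full precision carried).
D = 0.4367816² + 0.2471264² + 0.0287356² + 0.1436782² + 0.045977² + 0.0172414² + 0.0804598² = 0.1907782 + 0.0610715 + 0.0008257 + 0.0206434 + 0.0021139 + 0.0002973 + 0.0064738 = 0.2822037.
So 1/D = 3.54354, i.e. 3.544 to 3 decimal places.

3.544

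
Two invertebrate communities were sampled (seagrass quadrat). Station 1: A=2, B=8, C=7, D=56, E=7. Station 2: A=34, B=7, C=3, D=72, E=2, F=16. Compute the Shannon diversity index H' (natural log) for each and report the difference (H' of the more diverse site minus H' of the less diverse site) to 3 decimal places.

Station 1: N=80, proportions 0.025, 0.1, 0.0875, 0.7, 0.0875, giving H' = 0.99847 (working shown to 5 dp, full precision carried).
Station 2: N=134, proportions 0.25373, 0.05224, 0.02239, 0.53731, 0.01493, 0.1194, giving H' = 1.23753.
Difference = |0.99847 − 1.23753| = 0.23906, i.e. 0.239 to 3 decimal places.

0.239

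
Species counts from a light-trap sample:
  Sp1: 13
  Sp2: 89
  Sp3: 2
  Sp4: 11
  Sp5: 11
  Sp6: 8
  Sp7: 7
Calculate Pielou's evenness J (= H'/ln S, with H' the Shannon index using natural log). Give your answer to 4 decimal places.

0.6580

Total N = 13+89+2+11+11+8+7 = 141, so the proportions are 0.092199, 0.631206, 0.014184, 0.078014, 0.078014, 0.056738, 0.049645 (working shown to 6 dp, full precision carried).
H' = −Σ pᵢ ln pᵢ = −((-0.219784) + (-0.290433) + (-0.060363) + (-0.199004) + (-0.199004) + (-0.162798) + (-0.149078)) = 1.280463.
With S = 7 species, ln S = 1.945910, so J = 1.280463/1.945910 = 0.658028, i.e. 0.6580 to 4 decimal places.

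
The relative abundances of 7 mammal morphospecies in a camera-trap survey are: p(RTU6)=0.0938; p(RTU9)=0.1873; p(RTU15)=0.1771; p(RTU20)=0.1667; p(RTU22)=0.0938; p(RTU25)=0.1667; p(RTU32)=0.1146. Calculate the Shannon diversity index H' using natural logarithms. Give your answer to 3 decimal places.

1.910

Each pᵢ ln pᵢ term (working shown to 5 dp, full precision carried): 0.0938×(-2.36659)=-0.22199, 0.1873×(-1.67504)=-0.31374, 0.1771×(-1.73104)=-0.30657, 0.1667×(-1.79156)=-0.29865, 0.0938×(-2.36659)=-0.22199, 0.1667×(-1.79156)=-0.29865, 0.1146×(-2.16631)=-0.24826.
Sum = -1.90984, so H' = 1.910.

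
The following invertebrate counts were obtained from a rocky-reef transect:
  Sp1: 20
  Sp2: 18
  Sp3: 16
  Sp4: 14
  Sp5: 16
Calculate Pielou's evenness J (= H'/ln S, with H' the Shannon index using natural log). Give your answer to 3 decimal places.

Total N = 20+18+16+14+16 = 84, so the proportions are 0.2381, 0.21429, 0.19048, 0.16667, 0.19048 (working shown to 5 dp, full precision carried).
H' = −Σ pᵢ ln pᵢ = −((-0.34169) + (-0.33010) + (-0.31585) + (-0.29863) + (-0.31585)) = 1.60211.
With S = 5 species, ln S = 1.60944, so J = 1.60211/1.60944 = 0.99545, i.e. 0.995 to 3 decimal places.

0.995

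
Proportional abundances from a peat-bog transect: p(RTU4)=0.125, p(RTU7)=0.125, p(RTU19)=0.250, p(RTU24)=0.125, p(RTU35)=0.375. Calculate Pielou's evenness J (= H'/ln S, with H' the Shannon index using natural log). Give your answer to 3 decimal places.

H' = −Σ pᵢ ln pᵢ = −((-0.25993) + (-0.25993) + (-0.34657) + (-0.25993) + (-0.36781)) = 1.49418 (working shown to 5 dp, full precision carried).
With S = 5 species, ln S = 1.60944, so J = 1.49418/1.60944 = 0.92838, i.e. 0.928 to 3 decimal places.

0.928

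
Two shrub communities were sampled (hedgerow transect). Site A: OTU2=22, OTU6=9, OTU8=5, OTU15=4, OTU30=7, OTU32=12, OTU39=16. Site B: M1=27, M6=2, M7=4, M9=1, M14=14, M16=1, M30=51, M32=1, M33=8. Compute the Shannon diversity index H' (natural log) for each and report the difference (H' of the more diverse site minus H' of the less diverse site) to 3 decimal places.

0.315

Site A: N=75, proportions 0.29333, 0.12, 0.06667, 0.05333, 0.09333, 0.16, 0.21333, giving H' = 1.79519 (working shown to 5 dp, full precision carried).
Site B: N=109, proportions 0.24771, 0.01835, 0.0367, 0.00917, 0.12844, 0.00917, 0.46789, 0.00917, 0.07339, giving H' = 1.48011.
Difference = |1.79519 − 1.48011| = 0.31508, i.e. 0.315 to 3 decimal places.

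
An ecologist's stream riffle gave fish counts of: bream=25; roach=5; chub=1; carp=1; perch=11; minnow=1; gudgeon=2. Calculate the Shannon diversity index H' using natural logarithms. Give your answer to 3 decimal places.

1.301

Total N = 25+5+1+1+11+1+2 = 46, so the proportions are 0.54348, 0.1087, 0.02174, 0.02174, 0.23913, 0.02174, 0.04348 (working shown to 5 dp, full precision carried).
Each pᵢ ln pᵢ term: 0.54348×(-0.60977)=-0.33139, 0.1087×(-2.21920)=-0.24122, 0.02174×(-3.82864)=-0.08323, 0.02174×(-3.82864)=-0.08323, 0.23913×(-1.43075)=-0.34213, 0.02174×(-3.82864)=-0.08323, 0.04348×(-3.13549)=-0.13633.
Sum = -1.30077, so H' = 1.301.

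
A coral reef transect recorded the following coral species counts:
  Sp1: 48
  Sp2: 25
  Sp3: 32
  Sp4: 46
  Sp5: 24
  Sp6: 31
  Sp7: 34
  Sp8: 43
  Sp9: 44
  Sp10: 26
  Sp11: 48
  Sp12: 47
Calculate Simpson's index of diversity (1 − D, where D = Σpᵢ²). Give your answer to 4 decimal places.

Total N = 48+25+32+46+24+31+34+43+44+26+48+47 = 448, so the proportions are 0.107143, 0.055804, 0.071429, 0.102679, 0.053571, 0.069196, 0.075893, 0.095982, 0.098214, 0.058036, 0.107143, 0.104911 (working shown to 6 dp, full precision carried).
D = 0.107143² + 0.055804² + 0.071429² + 0.102679² + 0.053571² + 0.069196² + 0.075893² + 0.095982² + 0.098214² + 0.058036² + 0.107143² + 0.104911² = 0.011480 + 0.003114 + 0.005102 + 0.010543 + 0.002870 + 0.004788 + 0.005760 + 0.009213 + 0.009646 + 0.003368 + 0.011480 + 0.011006 = 0.088369.
So 1 − D = 0.911631, i.e. 0.9116 to 4 decimal places.

0.9116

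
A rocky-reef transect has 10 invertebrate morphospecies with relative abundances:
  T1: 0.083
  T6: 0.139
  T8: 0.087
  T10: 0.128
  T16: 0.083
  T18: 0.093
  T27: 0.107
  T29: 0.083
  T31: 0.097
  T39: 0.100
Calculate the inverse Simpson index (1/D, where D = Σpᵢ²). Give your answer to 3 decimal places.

9.667

D = 0.083² + 0.139² + 0.087² + 0.128² + 0.083² + 0.093² + 0.107² + 0.083² + 0.097² + 0.1² = 0.0068890 + 0.0193210 + 0.0075690 + 0.0163840 + 0.0068890 + 0.0086490 + 0.0114490 + 0.0068890 + 0.0094090 + 0.0100000 = 0.1034480 (working shown to 7 dp, full precision carried).
So 1/D = 9.66669, i.e. 9.667 to 3 decimal places.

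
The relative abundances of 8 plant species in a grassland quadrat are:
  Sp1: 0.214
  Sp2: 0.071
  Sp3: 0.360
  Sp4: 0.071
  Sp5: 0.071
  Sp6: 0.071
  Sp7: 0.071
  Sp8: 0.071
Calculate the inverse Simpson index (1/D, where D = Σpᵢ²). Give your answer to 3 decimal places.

D = 0.214² + 0.071² + 0.36² + 0.071² + 0.071² + 0.071² + 0.071² + 0.071² = 0.0457960 + 0.0050410 + 0.1296000 + 0.0050410 + 0.0050410 + 0.0050410 + 0.0050410 + 0.0050410 = 0.2056420 (working shown to 7 dp, full precision carried).
So 1/D = 4.86282, i.e. 4.863 to 3 decimal places.

4.863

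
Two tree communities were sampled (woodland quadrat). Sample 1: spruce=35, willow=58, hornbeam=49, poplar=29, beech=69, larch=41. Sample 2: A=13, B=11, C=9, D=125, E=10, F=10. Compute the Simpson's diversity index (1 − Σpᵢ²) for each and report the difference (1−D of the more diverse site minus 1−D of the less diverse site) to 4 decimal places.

0.3304

Sample 1: N=281, proportions 0.124555, 0.206406, 0.174377, 0.103203, 0.245552, 0.145907, giving 1−D = 0.819240 (working shown to 6 dp, full precision carried).
Sample 2: N=178, proportions 0.073034, 0.061798, 0.050562, 0.702247, 0.05618, 0.05618, giving 1−D = 0.488827.
Difference = |0.819240 − 0.488827| = 0.330413, i.e. 0.3304 to 4 decimal places.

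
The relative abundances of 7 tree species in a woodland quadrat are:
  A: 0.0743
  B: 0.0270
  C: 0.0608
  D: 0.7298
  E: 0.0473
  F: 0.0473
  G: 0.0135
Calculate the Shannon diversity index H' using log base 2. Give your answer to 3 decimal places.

1.497

Each pᵢ log₂ pᵢ term (working shown to 5 dp, full precision carried): 0.0743×(-3.75049)=-0.27866, 0.027×(-5.21090)=-0.14069, 0.0608×(-4.03978)=-0.24562, 0.7298×(-0.45443)=-0.33164, 0.0473×(-4.40202)=-0.20822, 0.0473×(-4.40202)=-0.20822, 0.0135×(-6.21090)=-0.08385.
Sum = -1.49689, so H' = 1.497.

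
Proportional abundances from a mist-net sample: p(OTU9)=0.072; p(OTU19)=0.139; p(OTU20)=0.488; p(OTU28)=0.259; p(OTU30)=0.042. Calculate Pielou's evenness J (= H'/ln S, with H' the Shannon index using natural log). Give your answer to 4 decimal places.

H' = −Σ pᵢ ln pᵢ = −((-0.189438) + (-0.274286) + (-0.350111) + (-0.349890) + (-0.133144)) = 1.296869 (working shown to 6 dp, full precision carried).
With S = 5 species, ln S = 1.609438, so J = 1.296869/1.609438 = 0.805790, i.e. 0.8058 to 4 decimal places.

0.8058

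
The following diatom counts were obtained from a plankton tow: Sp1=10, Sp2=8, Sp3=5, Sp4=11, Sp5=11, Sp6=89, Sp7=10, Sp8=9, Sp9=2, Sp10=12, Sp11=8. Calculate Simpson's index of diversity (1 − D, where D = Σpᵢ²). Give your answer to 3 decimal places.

0.714

Total N = 10+8+5+11+11+89+10+9+2+12+8 = 175, so the proportions are 0.05714, 0.04571, 0.02857, 0.06286, 0.06286, 0.50857, 0.05714, 0.05143, 0.01143, 0.06857, 0.04571 (working shown to 5 dp, full precision carried).
D = 0.05714² + 0.04571² + 0.02857² + 0.06286² + 0.06286² + 0.50857² + 0.05714² + 0.05143² + 0.01143² + 0.06857² + 0.04571² = 0.00327 + 0.00209 + 0.00082 + 0.00395 + 0.00395 + 0.25864 + 0.00327 + 0.00264 + 0.00013 + 0.00470 + 0.00209 = 0.28555.
So 1 − D = 0.71445, i.e. 0.714 to 3 decimal places.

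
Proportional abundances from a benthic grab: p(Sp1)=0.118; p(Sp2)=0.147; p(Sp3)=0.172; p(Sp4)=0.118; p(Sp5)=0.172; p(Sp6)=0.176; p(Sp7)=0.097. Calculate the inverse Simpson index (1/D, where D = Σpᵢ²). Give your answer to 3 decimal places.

6.711

D = 0.118² + 0.147² + 0.172² + 0.118² + 0.172² + 0.176² + 0.097² = 0.0139240 + 0.0216090 + 0.0295840 + 0.0139240 + 0.0295840 + 0.0309760 + 0.0094090 = 0.1490100 (working shown to 7 dp, full precision carried).
So 1/D = 6.71096, i.e. 6.711 to 3 decimal places.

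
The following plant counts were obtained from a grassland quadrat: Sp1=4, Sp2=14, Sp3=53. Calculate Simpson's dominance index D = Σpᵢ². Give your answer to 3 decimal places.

Total N = 4+14+53 = 71, so the proportions are 0.05634, 0.19718, 0.74648 (working shown to 5 dp, full precision carried).
D = 0.05634² + 0.19718² + 0.74648² = 0.00317 + 0.03888 + 0.55723 = 0.59929.
To 3 decimal places, D = 0.599.

0.599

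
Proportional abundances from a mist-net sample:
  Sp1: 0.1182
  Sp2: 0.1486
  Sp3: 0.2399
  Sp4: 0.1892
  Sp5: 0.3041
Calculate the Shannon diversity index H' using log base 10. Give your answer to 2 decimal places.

0.68

Each pᵢ log₁₀ pᵢ term (working shown to 4 dp, full precision carried): 0.1182×(-0.9274)=-0.1096, 0.1486×(-0.8280)=-0.1230, 0.2399×(-0.6200)=-0.1487, 0.1892×(-0.7231)=-0.1368, 0.3041×(-0.5170)=-0.1572.
Sum = -0.6754, so H' = 0.68.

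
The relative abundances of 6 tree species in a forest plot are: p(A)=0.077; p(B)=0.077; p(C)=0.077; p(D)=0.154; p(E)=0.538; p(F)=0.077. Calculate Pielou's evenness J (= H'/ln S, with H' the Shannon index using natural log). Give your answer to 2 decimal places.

0.79

H' = −Σ pᵢ ln pᵢ = −((-0.1974) + (-0.1974) + (-0.1974) + (-0.2881) + (-0.3335) + (-0.1974)) = 1.4113 (working shown to 4 dp, full precision carried).
With S = 6 species, ln S = 1.7918, so J = 1.4113/1.7918 = 0.7877, i.e. 0.79 to 2 decimal places.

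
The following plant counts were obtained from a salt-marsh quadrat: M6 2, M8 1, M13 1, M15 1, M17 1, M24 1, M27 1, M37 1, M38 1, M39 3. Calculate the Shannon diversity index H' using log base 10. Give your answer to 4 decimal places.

0.9575

Total N = 2+1+1+1+1+1+1+1+1+3 = 13, so the proportions are 0.153846, 0.076923, 0.076923, 0.076923, 0.076923, 0.076923, 0.076923, 0.076923, 0.076923, 0.230769 (working shown to 6 dp, full precision carried).
Each pᵢ log₁₀ pᵢ term: 0.153846×(-0.812913)=-0.125064, 0.076923×(-1.113943)=-0.085688, 0.076923×(-1.113943)=-0.085688, 0.076923×(-1.113943)=-0.085688, 0.076923×(-1.113943)=-0.085688, 0.076923×(-1.113943)=-0.085688, 0.076923×(-1.113943)=-0.085688, 0.076923×(-1.113943)=-0.085688, 0.076923×(-1.113943)=-0.085688, 0.230769×(-0.636822)=-0.146959.
Sum = -0.957526, so H' = 0.9575.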